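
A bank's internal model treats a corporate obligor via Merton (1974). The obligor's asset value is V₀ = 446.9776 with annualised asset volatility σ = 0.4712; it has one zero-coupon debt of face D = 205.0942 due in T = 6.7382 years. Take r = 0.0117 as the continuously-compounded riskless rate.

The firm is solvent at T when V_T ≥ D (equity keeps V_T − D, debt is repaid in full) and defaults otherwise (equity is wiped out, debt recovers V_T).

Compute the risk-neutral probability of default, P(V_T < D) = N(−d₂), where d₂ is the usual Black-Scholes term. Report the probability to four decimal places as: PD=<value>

PD=0.4642

d₁ = [ln(V₀/D) + (r + σ²/2)T] / (σ√T)
   = [ln(446.9776/205.0942) + (0.0117 + 0.5·0.4712²)·6.7382] / (0.4712·√6.7382)
   = [0.779039 + 0.826876] / 1.223143 = 1.312942
d₂ = d₁ − σ√T = 1.312942 − 1.223143 = 0.089799
risk-neutral PD = N(−d₂) = N(-0.089799) = 0.464224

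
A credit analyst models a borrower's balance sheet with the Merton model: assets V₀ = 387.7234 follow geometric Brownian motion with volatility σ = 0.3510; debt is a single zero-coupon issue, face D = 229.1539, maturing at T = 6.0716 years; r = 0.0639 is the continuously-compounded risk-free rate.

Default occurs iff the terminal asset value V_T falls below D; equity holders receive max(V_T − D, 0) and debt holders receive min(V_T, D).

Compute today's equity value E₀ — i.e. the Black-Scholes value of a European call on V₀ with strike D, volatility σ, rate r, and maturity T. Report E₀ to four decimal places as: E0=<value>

d₁ = [ln(V₀/D) + (r + σ²/2)T] / (σ√T)
   = [ln(387.7234/229.1539) + (0.0639 + 0.5·0.3510²)·6.0716] / (0.3510·√6.0716)
   = [0.525898 + 0.761989] / 0.864886 = 1.489084
d₂ = d₁ − σ√T = 1.489084 − 0.864886 = 0.624198
N(d₁) = 0.931767,  N(d₂) = 0.733751,  e^(−rT) = 0.678429
E₀ = V₀·N(d₁) − D·e^(−rT)·N(d₂)
   = 387.7234·0.931767 − 229.1539·0.678429·0.733751 = 247.195596

E0=247.1956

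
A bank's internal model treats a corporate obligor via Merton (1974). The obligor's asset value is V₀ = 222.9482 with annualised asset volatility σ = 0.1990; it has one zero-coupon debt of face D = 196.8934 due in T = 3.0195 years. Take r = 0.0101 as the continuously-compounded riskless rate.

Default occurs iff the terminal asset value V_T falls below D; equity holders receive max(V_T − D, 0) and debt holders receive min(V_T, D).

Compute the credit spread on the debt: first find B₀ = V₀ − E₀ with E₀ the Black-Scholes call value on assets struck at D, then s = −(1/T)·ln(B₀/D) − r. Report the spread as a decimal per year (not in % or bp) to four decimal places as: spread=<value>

spread=0.0274

d₁ = [ln(V₀/D) + (r + σ²/2)T] / (σ√T)
   = [ln(222.9482/196.8934) + (0.0101 + 0.5·0.1990²)·3.0195] / (0.1990·√3.0195)
   = [0.124277 + 0.090285] / 0.345797 = 0.620485
d₂ = d₁ − σ√T = 0.620485 − 0.345797 = 0.274689
N(d₁) = 0.732531,  N(d₂) = 0.608222,  e^(−rT) = 0.969963
E₀ = V₀·N(d₁) − D·e^(−rT)·N(d₂)
   = 222.9482·0.732531 − 196.8934·0.969963·0.608222 = 47.158501
B₀ = V₀ − E₀ = 222.9482 − 47.158501 = 175.789699
spread = −(1/T)·ln(B₀/D) − r = −(1/3.0195)·ln(175.789699/196.8934) − 0.0101 = 0.02744730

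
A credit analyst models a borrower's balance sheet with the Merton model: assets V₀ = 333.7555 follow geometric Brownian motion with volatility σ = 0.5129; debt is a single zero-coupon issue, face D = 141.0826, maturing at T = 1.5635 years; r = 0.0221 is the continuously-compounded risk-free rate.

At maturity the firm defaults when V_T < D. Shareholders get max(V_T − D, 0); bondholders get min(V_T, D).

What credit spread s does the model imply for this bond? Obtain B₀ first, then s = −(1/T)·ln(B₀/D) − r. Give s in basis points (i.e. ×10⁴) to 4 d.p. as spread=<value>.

d₁ = [ln(V₀/D) + (r + σ²/2)T] / (σ√T)
   = [ln(333.7555/141.0826) + (0.0221 + 0.5·0.5129²)·1.5635] / (0.5129·√1.5635)
   = [0.861063 + 0.240206] / 0.641330 = 1.717163
d₂ = d₁ − σ√T = 1.717163 − 0.641330 = 1.075833
N(d₁) = 0.957025,  N(d₂) = 0.858999,  e^(−rT) = 0.966037
E₀ = V₀·N(d₁) − D·e^(−rT)·N(d₂)
   = 333.7555·0.957025 − 141.0826·0.966037·0.858999 = 202.338641
B₀ = V₀ − E₀ = 333.7555 − 202.338641 = 131.416859
spread = −(1/T)·ln(B₀/D) − r = −(1/1.5635)·ln(131.416859/141.0826) − 0.0221 = 0.02329247
in basis points: 0.02329247 × 10⁴ = 232.9247 bp

spread=232.9247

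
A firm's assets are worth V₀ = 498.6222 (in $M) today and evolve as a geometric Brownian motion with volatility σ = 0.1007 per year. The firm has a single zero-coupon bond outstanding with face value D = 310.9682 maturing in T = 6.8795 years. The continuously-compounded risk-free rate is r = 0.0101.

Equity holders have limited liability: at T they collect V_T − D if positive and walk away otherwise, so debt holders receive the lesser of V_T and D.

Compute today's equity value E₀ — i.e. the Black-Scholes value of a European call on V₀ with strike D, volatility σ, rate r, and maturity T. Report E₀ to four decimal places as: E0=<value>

E0=209.2661

d₁ = [ln(V₀/D) + (r + σ²/2)T] / (σ√T)
   = [ln(498.6222/310.9682) + (0.0101 + 0.5·0.1007²)·6.8795] / (0.1007·√6.8795)
   = [0.472158 + 0.104364] / 0.264124 = 2.182769
d₂ = d₁ − σ√T = 2.182769 − 0.264124 = 1.918645
N(d₁) = 0.985474,  N(d₂) = 0.972485,  e^(−rT) = 0.932876
E₀ = V₀·N(d₁) − D·e^(−rT)·N(d₂)
   = 498.6222·0.985474 − 310.9682·0.932876·0.972485 = 209.266079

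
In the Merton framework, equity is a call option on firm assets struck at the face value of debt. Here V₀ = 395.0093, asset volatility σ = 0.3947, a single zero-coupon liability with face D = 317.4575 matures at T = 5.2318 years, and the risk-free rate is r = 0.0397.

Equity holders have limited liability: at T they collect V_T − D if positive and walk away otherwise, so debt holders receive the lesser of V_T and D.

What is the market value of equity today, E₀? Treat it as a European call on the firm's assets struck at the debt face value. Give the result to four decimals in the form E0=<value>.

d₁ = [ln(V₀/D) + (r + σ²/2)T] / (σ√T)
   = [ln(395.0093/317.4575) + (0.0397 + 0.5·0.3947²)·5.2318] / (0.3947·√5.2318)
   = [0.218565 + 0.615229] / 0.902802 = 0.923562
d₂ = d₁ − σ√T = 0.923562 − 0.902802 = 0.020760
N(d₁) = 0.822143,  N(d₂) = 0.508281,  e^(−rT) = 0.812449
E₀ = V₀·N(d₁) − D·e^(−rT)·N(d₂)
   = 395.0093·0.822143 − 317.4575·0.812449·0.508281 = 193.659183

E0=193.6592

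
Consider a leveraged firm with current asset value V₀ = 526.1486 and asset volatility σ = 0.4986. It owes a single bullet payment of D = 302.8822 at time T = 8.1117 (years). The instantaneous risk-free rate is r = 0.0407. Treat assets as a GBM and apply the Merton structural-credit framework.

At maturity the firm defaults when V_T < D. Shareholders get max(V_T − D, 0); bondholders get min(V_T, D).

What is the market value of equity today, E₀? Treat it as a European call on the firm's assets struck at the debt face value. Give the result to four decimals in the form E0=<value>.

E0=376.8233

d₁ = [ln(V₀/D) + (r + σ²/2)T] / (σ√T)
   = [ln(526.1486/302.8822) + (0.0407 + 0.5·0.4986²)·8.1117] / (0.4986·√8.1117)
   = [0.552240 + 1.338438] / 1.420065 = 1.331403
d₂ = d₁ − σ√T = 1.331403 − 1.420065 = -0.088662
N(d₁) = 0.908472,  N(d₂) = 0.464675,  e^(−rT) = 0.718819
E₀ = V₀·N(d₁) − D·e^(−rT)·N(d₂)
   = 526.1486·0.908472 − 302.8822·0.718819·0.464675 = 376.823274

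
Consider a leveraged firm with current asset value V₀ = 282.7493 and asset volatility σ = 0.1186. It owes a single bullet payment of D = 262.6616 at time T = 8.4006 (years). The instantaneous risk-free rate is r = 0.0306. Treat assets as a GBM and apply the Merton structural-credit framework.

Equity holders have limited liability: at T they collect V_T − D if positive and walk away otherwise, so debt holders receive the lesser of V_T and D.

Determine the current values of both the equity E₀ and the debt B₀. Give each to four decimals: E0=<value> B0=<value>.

d₁ = [ln(V₀/D) + (r + σ²/2)T] / (σ√T)
   = [ln(282.7493/262.6616) + (0.0306 + 0.5·0.1186²)·8.4006] / (0.1186·√8.4006)
   = [0.073694 + 0.316140] / 0.343748 = 1.134069
d₂ = d₁ − σ√T = 1.134069 − 0.343748 = 0.790322
N(d₁) = 0.871617,  N(d₂) = 0.785330,  e^(−rT) = 0.773323
E₀ = V₀·N(d₁) − D·e^(−rT)·N(d₂)
   = 282.7493·0.871617 − 262.6616·0.773323·0.785330 = 86.931151
B₀ = V₀ − E₀ = 282.7493 − 86.931151 = 195.818149

E0=86.9312 B0=195.8181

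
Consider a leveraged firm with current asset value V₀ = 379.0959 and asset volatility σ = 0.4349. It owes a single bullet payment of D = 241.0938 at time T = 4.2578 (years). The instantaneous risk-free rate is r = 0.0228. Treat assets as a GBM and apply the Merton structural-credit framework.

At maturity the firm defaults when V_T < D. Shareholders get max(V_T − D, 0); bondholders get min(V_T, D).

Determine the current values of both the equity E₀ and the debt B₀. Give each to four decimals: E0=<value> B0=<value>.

E0=200.7638 B0=178.3321

d₁ = [ln(V₀/D) + (r + σ²/2)T] / (σ√T)
   = [ln(379.0959/241.0938) + (0.0228 + 0.5·0.4349²)·4.2578] / (0.4349·√4.2578)
   = [0.452603 + 0.499734] / 0.897392 = 1.061228
d₂ = d₁ − σ√T = 1.061228 − 0.897392 = 0.163836
N(d₁) = 0.855707,  N(d₂) = 0.565070,  e^(−rT) = 0.907485
E₀ = V₀·N(d₁) − D·e^(−rT)·N(d₂)
   = 379.0959·0.855707 − 241.0938·0.907485·0.565070 = 200.763804
B₀ = V₀ − E₀ = 379.0959 − 200.763804 = 178.332096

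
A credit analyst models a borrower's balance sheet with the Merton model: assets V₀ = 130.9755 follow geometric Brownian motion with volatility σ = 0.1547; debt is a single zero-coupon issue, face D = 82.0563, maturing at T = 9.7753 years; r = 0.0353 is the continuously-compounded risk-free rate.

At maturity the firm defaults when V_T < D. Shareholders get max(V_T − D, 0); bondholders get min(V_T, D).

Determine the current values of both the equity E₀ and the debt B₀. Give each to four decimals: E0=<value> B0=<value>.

d₁ = [ln(V₀/D) + (r + σ²/2)T] / (σ√T)
   = [ln(130.9755/82.0563) + (0.0353 + 0.5·0.1547²)·9.7753] / (0.1547·√9.7753)
   = [0.467605 + 0.462040] / 0.483677 = 1.922036
d₂ = d₁ − σ√T = 1.922036 − 0.483677 = 1.438359
N(d₁) = 0.972699,  N(d₂) = 0.924834,  e^(−rT) = 0.708172
E₀ = V₀·N(d₁) − D·e^(−rT)·N(d₂)
   = 130.9755·0.972699 − 82.0563·0.708172·0.924834 = 73.657704
B₀ = V₀ − E₀ = 130.9755 − 73.657704 = 57.317796

E0=73.6577 B0=57.3178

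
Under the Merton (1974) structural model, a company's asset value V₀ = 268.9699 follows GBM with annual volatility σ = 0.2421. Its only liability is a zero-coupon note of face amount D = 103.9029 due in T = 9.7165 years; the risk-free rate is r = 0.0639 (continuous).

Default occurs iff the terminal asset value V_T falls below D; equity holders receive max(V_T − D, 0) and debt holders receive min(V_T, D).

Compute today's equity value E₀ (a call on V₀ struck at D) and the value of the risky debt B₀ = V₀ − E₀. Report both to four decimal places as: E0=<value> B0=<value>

E0=213.7176 B0=55.2523

d₁ = [ln(V₀/D) + (r + σ²/2)T] / (σ√T)
   = [ln(268.9699/103.9029) + (0.0639 + 0.5·0.2421²)·9.7165] / (0.2421·√9.7165)
   = [0.951143 + 0.905638] / 0.754657 = 2.460429
d₂ = d₁ − σ√T = 2.460429 − 0.754657 = 1.705772
N(d₁) = 0.993061,  N(d₂) = 0.955975,  e^(−rT) = 0.537469
E₀ = V₀·N(d₁) − D·e^(−rT)·N(d₂)
   = 268.9699·0.993061 − 103.9029·0.537469·0.955975 = 213.717633
B₀ = V₀ − E₀ = 268.9699 − 213.717633 = 55.252267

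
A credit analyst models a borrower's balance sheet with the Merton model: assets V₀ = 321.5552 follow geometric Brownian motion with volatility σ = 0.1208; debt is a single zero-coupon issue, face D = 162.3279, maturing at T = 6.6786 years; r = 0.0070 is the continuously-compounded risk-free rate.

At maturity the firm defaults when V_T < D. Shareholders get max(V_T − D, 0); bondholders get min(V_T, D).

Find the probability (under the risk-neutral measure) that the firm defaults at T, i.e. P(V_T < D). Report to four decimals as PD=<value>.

d₁ = [ln(V₀/D) + (r + σ²/2)T] / (σ√T)
   = [ln(321.5552/162.3279) + (0.0070 + 0.5·0.1208²)·6.6786] / (0.1208·√6.6786)
   = [0.683551 + 0.095479] / 0.312183 = 2.495426
d₂ = d₁ − σ√T = 2.495426 − 0.312183 = 2.183243
risk-neutral PD = N(−d₂) = N(-2.183243) = 0.014509

PD=0.0145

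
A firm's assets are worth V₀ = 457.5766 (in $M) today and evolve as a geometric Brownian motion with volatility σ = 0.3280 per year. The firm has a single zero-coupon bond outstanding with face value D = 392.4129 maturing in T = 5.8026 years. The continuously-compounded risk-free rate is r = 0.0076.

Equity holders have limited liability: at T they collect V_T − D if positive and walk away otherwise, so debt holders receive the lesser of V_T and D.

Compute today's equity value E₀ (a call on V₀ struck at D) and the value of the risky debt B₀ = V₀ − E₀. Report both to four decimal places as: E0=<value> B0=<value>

E0=172.7706 B0=284.8060

d₁ = [ln(V₀/D) + (r + σ²/2)T] / (σ√T)
   = [ln(457.5766/392.4129) + (0.0076 + 0.5·0.3280²)·5.8026] / (0.3280·√5.8026)
   = [0.153630 + 0.356233] / 0.790106 = 0.645310
d₂ = d₁ − σ√T = 0.645310 − 0.790106 = -0.144796
N(d₁) = 0.740637,  N(d₂) = 0.442436,  e^(−rT) = 0.956858
E₀ = V₀·N(d₁) − D·e^(−rT)·N(d₂)
   = 457.5766·0.740637 − 392.4129·0.956858·0.442436 = 172.770576
B₀ = V₀ − E₀ = 457.5766 − 172.770576 = 284.806024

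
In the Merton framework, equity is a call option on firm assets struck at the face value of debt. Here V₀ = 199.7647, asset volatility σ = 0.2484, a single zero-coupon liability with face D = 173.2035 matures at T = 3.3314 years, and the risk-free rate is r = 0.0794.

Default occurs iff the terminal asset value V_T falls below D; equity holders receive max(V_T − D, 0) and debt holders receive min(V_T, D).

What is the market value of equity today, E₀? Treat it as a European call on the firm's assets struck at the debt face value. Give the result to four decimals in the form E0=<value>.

E0=74.1473

d₁ = [ln(V₀/D) + (r + σ²/2)T] / (σ√T)
   = [ln(199.7647/173.2035) + (0.0794 + 0.5·0.2484²)·3.3314] / (0.2484·√3.3314)
   = [0.142673 + 0.367291] / 0.453383 = 1.124798
d₂ = d₁ − σ√T = 1.124798 − 0.453383 = 0.671415
N(d₁) = 0.869663,  N(d₂) = 0.749022,  e^(−rT) = 0.767580
E₀ = V₀·N(d₁) − D·e^(−rT)·N(d₂)
   = 199.7647·0.869663 − 173.2035·0.767580·0.749022 = 74.147330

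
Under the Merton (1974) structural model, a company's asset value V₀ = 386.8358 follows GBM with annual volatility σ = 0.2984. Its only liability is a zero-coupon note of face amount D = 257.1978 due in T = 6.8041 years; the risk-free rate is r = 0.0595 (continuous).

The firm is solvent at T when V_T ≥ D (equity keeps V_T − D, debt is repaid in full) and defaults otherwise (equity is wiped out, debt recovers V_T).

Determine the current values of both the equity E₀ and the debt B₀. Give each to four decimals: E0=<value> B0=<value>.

E0=229.8748 B0=156.9610

d₁ = [ln(V₀/D) + (r + σ²/2)T] / (σ√T)
   = [ln(386.8358/257.1978) + (0.0595 + 0.5·0.2984²)·6.8041] / (0.2984·√6.8041)
   = [0.408155 + 0.707771] / 0.778367 = 1.433677
d₂ = d₁ − σ√T = 1.433677 − 0.778367 = 0.655310
N(d₁) = 0.924168,  N(d₂) = 0.743866,  e^(−rT) = 0.667081
E₀ = V₀·N(d₁) − D·e^(−rT)·N(d₂)
   = 386.8358·0.924168 − 257.1978·0.667081·0.743866 = 229.874786
B₀ = V₀ − E₀ = 386.8358 − 229.874786 = 156.961014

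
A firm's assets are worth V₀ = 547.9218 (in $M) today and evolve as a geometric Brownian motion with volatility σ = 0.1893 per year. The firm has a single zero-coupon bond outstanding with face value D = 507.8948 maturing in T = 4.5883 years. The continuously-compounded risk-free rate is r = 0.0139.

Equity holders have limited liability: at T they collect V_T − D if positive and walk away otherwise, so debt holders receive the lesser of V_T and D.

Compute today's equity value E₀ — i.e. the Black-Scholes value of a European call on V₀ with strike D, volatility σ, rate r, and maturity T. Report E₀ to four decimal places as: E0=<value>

E0=122.7555

d₁ = [ln(V₀/D) + (r + σ²/2)T] / (σ√T)
   = [ln(547.9218/507.8948) + (0.0139 + 0.5·0.1893²)·4.5883] / (0.1893·√4.5883)
   = [0.075858 + 0.145987] / 0.405487 = 0.547109
d₂ = d₁ − σ√T = 0.547109 − 0.405487 = 0.141622
N(d₁) = 0.707848,  N(d₂) = 0.556311,  e^(−rT) = 0.938214
E₀ = V₀·N(d₁) − D·e^(−rT)·N(d₂)
   = 547.9218·0.707848 − 507.8948·0.938214·0.556311 = 122.755514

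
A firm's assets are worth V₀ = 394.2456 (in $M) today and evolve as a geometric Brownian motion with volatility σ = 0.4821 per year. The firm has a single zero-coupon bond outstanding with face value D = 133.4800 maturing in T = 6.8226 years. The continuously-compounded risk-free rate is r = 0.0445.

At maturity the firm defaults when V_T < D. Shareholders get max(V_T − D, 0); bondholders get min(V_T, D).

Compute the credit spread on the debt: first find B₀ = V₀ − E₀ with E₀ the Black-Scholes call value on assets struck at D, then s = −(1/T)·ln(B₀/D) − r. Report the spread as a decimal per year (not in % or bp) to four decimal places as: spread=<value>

spread=0.0241

d₁ = [ln(V₀/D) + (r + σ²/2)T] / (σ√T)
   = [ln(394.2456/133.4800) + (0.0445 + 0.5·0.4821²)·6.8226] / (0.4821·√6.8226)
   = [1.083022 + 1.096461] / 1.259250 = 1.730779
d₂ = d₁ − σ√T = 1.730779 − 1.259250 = 0.471528
N(d₁) = 0.958254,  N(d₂) = 0.681368,  e^(−rT) = 0.738152
E₀ = V₀·N(d₁) − D·e^(−rT)·N(d₂)
   = 394.2456·0.958254 − 133.4800·0.738152·0.681368 = 310.653373
B₀ = V₀ − E₀ = 394.2456 − 310.653373 = 83.592227
spread = −(1/T)·ln(B₀/D) − r = −(1/6.8226)·ln(83.592227/133.4800) − 0.0445 = 0.02409571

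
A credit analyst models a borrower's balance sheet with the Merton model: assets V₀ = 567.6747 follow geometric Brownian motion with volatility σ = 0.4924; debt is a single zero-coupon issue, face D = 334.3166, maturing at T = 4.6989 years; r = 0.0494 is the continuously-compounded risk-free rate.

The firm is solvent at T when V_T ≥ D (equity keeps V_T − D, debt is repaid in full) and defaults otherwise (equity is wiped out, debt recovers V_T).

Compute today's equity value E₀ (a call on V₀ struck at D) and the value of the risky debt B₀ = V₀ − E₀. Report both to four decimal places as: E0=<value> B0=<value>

d₁ = [ln(V₀/D) + (r + σ²/2)T] / (σ√T)
   = [ln(567.6747/334.3166) + (0.0494 + 0.5·0.4924²)·4.6989] / (0.4924·√4.6989)
   = [0.529460 + 0.801768] / 1.067373 = 1.247201
d₂ = d₁ − σ√T = 1.247201 − 1.067373 = 0.179828
N(d₁) = 0.893838,  N(d₂) = 0.571356,  e^(−rT) = 0.792846
E₀ = V₀·N(d₁) − D·e^(−rT)·N(d₂)
   = 567.6747·0.893838 − 334.3166·0.792846·0.571356 = 355.964587
B₀ = V₀ − E₀ = 567.6747 − 355.964587 = 211.710113

E0=355.9646 B0=211.7101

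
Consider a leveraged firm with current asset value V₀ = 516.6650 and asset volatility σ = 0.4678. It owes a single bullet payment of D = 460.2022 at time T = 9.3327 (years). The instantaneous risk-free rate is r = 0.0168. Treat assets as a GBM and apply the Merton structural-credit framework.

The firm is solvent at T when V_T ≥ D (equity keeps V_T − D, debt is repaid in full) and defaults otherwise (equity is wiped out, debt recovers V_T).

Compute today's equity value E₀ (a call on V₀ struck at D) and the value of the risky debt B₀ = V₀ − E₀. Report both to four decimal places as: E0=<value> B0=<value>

d₁ = [ln(V₀/D) + (r + σ²/2)T] / (σ√T)
   = [ln(516.6650/460.2022) + (0.0168 + 0.5·0.4678²)·9.3327] / (0.4678·√9.3327)
   = [0.115729 + 1.177959] / 1.429104 = 0.905244
d₂ = d₁ − σ√T = 0.905244 − 1.429104 = -0.523860
N(d₁) = 0.817332,  N(d₂) = 0.300188,  e^(−rT) = 0.854884
E₀ = V₀·N(d₁) − D·e^(−rT)·N(d₂)
   = 516.6650·0.817332 − 460.2022·0.854884·0.300188 = 304.187007
B₀ = V₀ − E₀ = 516.6650 − 304.187007 = 212.477993

E0=304.1870 B0=212.4780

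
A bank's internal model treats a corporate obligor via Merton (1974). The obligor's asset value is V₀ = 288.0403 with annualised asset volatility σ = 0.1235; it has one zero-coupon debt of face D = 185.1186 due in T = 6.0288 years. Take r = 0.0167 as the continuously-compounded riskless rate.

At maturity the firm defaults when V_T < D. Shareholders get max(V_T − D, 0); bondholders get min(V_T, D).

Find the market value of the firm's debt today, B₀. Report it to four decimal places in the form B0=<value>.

B0=166.4219

d₁ = [ln(V₀/D) + (r + σ²/2)T] / (σ√T)
   = [ln(288.0403/185.1186) + (0.0167 + 0.5·0.1235²)·6.0288] / (0.1235·√6.0288)
   = [0.442104 + 0.146657] / 0.303237 = 1.941586
d₂ = d₁ − σ√T = 1.941586 − 0.303237 = 1.638349
N(d₁) = 0.973906,  N(d₂) = 0.949326,  e^(−rT) = 0.904221
E₀ = V₀·N(d₁) − D·e^(−rT)·N(d₂)
   = 288.0403·0.973906 − 185.1186·0.904221·0.949326 = 121.618383
B₀ = V₀ − E₀ = 288.0403 − 121.618383 = 166.421917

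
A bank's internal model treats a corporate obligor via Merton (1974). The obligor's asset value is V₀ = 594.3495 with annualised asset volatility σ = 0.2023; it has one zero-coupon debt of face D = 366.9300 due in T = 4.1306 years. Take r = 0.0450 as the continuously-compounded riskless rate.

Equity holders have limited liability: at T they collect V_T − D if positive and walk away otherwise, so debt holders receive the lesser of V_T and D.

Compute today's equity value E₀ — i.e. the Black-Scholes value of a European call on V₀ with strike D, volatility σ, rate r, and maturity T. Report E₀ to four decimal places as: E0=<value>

d₁ = [ln(V₀/D) + (r + σ²/2)T] / (σ√T)
   = [ln(594.3495/366.9300) + (0.0450 + 0.5·0.2023²)·4.1306] / (0.2023·√4.1306)
   = [0.482296 + 0.270400] / 0.411152 = 1.830701
d₂ = d₁ − σ√T = 1.830701 − 0.411152 = 1.419549
N(d₁) = 0.966427,  N(d₂) = 0.922130,  e^(−rT) = 0.830376
E₀ = V₀·N(d₁) − D·e^(−rT)·N(d₂)
   = 594.3495·0.966427 − 366.9300·0.830376·0.922130 = 293.431927

E0=293.4319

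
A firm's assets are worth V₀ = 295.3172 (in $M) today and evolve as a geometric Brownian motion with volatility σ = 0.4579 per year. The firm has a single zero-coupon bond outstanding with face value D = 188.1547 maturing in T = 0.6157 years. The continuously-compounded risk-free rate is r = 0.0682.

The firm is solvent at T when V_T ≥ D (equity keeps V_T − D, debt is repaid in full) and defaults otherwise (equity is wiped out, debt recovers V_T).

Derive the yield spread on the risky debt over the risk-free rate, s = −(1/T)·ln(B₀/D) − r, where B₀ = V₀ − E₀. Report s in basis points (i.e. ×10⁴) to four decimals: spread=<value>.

d₁ = [ln(V₀/D) + (r + σ²/2)T] / (σ√T)
   = [ln(295.3172/188.1547) + (0.0682 + 0.5·0.4579²)·0.6157] / (0.4579·√0.6157)
   = [0.450786 + 0.106538] / 0.359298 = 1.551145
d₂ = d₁ − σ√T = 1.551145 − 0.359298 = 1.191847
N(d₁) = 0.939567,  N(d₂) = 0.883339,  e^(−rT) = 0.958879
E₀ = V₀·N(d₁) − D·e^(−rT)·N(d₂)
   = 295.3172·0.939567 − 188.1547·0.958879·0.883339 = 118.100263
B₀ = V₀ − E₀ = 295.3172 − 118.100263 = 177.216937
spread = −(1/T)·ln(B₀/D) − r = −(1/0.6157)·ln(177.216937/188.1547) − 0.0682 = 0.02907121
in basis points: 0.02907121 × 10⁴ = 290.7121 bp

spread=290.7121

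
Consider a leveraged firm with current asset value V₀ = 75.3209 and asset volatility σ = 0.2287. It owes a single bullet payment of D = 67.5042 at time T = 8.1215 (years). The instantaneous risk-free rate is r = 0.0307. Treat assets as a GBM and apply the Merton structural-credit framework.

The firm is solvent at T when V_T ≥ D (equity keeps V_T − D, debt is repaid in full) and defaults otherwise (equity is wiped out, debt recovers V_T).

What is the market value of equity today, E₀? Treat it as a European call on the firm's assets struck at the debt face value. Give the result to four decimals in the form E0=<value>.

d₁ = [ln(V₀/D) + (r + σ²/2)T] / (σ√T)
   = [ln(75.3209/67.5042) + (0.0307 + 0.5·0.2287²)·8.1215] / (0.2287·√8.1215)
   = [0.109568 + 0.461722] / 0.651755 = 0.876541
d₂ = d₁ − σ√T = 0.876541 − 0.651755 = 0.224786
N(d₁) = 0.809632,  N(d₂) = 0.588927,  e^(−rT) = 0.779323
E₀ = V₀·N(d₁) − D·e^(−rT)·N(d₂)
   = 75.3209·0.809632 − 67.5042·0.779323·0.588927 = 30.000192

E0=30.0002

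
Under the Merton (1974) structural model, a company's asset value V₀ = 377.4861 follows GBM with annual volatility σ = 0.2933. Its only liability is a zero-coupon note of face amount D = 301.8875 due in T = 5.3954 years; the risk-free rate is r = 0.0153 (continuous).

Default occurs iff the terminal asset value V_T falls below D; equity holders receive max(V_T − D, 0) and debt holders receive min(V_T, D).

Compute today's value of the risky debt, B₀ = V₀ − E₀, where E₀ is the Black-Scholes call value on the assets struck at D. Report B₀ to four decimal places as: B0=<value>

d₁ = [ln(V₀/D) + (r + σ²/2)T] / (σ√T)
   = [ln(377.4861/301.8875) + (0.0153 + 0.5·0.2933²)·5.3954] / (0.2933·√5.3954)
   = [0.223479 + 0.314619] / 0.681277 = 0.789837
d₂ = d₁ − σ√T = 0.789837 − 0.681277 = 0.108560
N(d₁) = 0.785189,  N(d₂) = 0.543224,  e^(−rT) = 0.920766
E₀ = V₀·N(d₁) − D·e^(−rT)·N(d₂)
   = 377.4861·0.785189 − 301.8875·0.920766·0.543224 = 145.398998
B₀ = V₀ − E₀ = 377.4861 − 145.398998 = 232.087102

B0=232.0871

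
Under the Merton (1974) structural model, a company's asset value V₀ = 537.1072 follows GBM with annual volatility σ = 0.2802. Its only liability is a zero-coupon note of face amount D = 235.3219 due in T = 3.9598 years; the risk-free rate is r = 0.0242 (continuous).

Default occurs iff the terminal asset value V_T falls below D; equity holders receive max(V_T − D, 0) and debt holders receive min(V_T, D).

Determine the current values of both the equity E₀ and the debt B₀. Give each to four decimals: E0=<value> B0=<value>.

E0=327.0597 B0=210.0475

d₁ = [ln(V₀/D) + (r + σ²/2)T] / (σ√T)
   = [ln(537.1072/235.3219) + (0.0242 + 0.5·0.2802²)·3.9598] / (0.2802·√3.9598)
   = [0.825243 + 0.251273] / 0.557577 = 1.930705
d₂ = d₁ − σ√T = 1.930705 − 0.557577 = 1.373128
N(d₁) = 0.973240,  N(d₂) = 0.915144,  e^(−rT) = 0.908621
E₀ = V₀·N(d₁) − D·e^(−rT)·N(d₂)
   = 537.1072·0.973240 − 235.3219·0.908621·0.915144 = 327.059735
B₀ = V₀ − E₀ = 537.1072 − 327.059735 = 210.047465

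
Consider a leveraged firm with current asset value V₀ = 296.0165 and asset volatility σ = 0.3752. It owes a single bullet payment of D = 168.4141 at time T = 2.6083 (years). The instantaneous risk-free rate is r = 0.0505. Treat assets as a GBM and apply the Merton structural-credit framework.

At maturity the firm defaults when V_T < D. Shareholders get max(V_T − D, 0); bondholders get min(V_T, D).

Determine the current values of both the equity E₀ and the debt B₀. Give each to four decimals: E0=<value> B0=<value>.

d₁ = [ln(V₀/D) + (r + σ²/2)T] / (σ√T)
   = [ln(296.0165/168.4141) + (0.0505 + 0.5·0.3752²)·2.6083] / (0.3752·√2.6083)
   = [0.563989 + 0.315311] / 0.605957 = 1.451094
d₂ = d₁ − σ√T = 1.451094 − 0.605957 = 0.845138
N(d₁) = 0.926623,  N(d₂) = 0.800983,  e^(−rT) = 0.876587
E₀ = V₀·N(d₁) − D·e^(−rT)·N(d₂)
   = 296.0165·0.926623 − 168.4141·0.876587·0.800983 = 156.046929
B₀ = V₀ − E₀ = 296.0165 − 156.046929 = 139.969571

E0=156.0469 B0=139.9696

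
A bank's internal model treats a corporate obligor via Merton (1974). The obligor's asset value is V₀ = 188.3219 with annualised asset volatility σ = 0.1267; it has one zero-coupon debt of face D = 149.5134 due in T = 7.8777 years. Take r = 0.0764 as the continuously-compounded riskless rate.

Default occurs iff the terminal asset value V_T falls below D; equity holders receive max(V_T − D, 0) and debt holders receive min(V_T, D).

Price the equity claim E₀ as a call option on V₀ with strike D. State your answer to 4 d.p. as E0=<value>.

E0=106.5607

d₁ = [ln(V₀/D) + (r + σ²/2)T] / (σ√T)
   = [ln(188.3219/149.5134) + (0.0764 + 0.5·0.1267²)·7.8777] / (0.1267·√7.8777)
   = [0.230767 + 0.665086] / 0.355612 = 2.519187
d₂ = d₁ − σ√T = 2.519187 − 0.355612 = 2.163575
N(d₁) = 0.994119,  N(d₂) = 0.984752,  e^(−rT) = 0.547794
E₀ = V₀·N(d₁) − D·e^(−rT)·N(d₂)
   = 188.3219·0.994119 − 149.5134·0.547794·0.984752 = 106.560692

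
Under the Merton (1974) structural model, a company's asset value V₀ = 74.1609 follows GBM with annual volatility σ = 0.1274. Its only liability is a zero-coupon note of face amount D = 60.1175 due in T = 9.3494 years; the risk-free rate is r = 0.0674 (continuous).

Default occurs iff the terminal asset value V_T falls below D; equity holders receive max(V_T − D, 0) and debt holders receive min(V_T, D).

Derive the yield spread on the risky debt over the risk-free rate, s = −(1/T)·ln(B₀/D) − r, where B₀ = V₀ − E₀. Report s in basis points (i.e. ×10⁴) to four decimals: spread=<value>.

spread=3.4567

d₁ = [ln(V₀/D) + (r + σ²/2)T] / (σ√T)
   = [ln(74.1609/60.1175) + (0.0674 + 0.5·0.1274²)·9.3494] / (0.1274·√9.3494)
   = [0.209936 + 0.706023] / 0.389548 = 2.351338
d₂ = d₁ − σ√T = 2.351338 − 0.389548 = 1.961789
N(d₁) = 0.990647,  N(d₂) = 0.975106,  e^(−rT) = 0.532512
E₀ = V₀·N(d₁) − D·e^(−rT)·N(d₂)
   = 74.1609·0.990647 − 60.1175·0.532512·0.975106 = 42.250895
B₀ = V₀ − E₀ = 74.1609 − 42.250895 = 31.910005
spread = −(1/T)·ln(B₀/D) − r = −(1/9.3494)·ln(31.910005/60.1175) − 0.0674 = 0.00034567
in basis points: 0.00034567 × 10⁴ = 3.4567 bp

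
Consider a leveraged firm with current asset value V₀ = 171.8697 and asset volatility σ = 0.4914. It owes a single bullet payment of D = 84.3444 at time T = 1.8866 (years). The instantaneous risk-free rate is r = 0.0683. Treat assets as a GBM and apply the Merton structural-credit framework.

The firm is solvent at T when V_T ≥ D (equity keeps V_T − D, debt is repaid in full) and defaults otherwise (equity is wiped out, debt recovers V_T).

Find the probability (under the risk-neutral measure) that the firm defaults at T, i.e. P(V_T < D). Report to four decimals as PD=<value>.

PD=0.1819

d₁ = [ln(V₀/D) + (r + σ²/2)T] / (σ√T)
   = [ln(171.8697/84.3444) + (0.0683 + 0.5·0.4914²)·1.8866] / (0.4914·√1.8866)
   = [0.711828 + 0.356637] / 0.674955 = 1.583016
d₂ = d₁ − σ√T = 1.583016 − 0.674955 = 0.908061
risk-neutral PD = N(−d₂) = N(-0.908061) = 0.181923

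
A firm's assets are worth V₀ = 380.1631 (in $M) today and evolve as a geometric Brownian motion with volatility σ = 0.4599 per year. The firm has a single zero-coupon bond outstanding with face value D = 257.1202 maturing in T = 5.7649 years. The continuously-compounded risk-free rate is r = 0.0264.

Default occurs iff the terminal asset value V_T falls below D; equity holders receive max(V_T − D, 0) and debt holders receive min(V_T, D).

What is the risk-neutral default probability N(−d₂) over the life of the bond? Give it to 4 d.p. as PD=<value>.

d₁ = [ln(V₀/D) + (r + σ²/2)T] / (σ√T)
   = [ln(380.1631/257.1202) + (0.0264 + 0.5·0.4599²)·5.7649] / (0.4599·√5.7649)
   = [0.391057 + 0.761855] / 1.104229 = 1.044087
d₂ = d₁ − σ√T = 1.044087 − 1.104229 = -0.060143
risk-neutral PD = N(−d₂) = N(0.060143) = 0.523979

PD=0.5240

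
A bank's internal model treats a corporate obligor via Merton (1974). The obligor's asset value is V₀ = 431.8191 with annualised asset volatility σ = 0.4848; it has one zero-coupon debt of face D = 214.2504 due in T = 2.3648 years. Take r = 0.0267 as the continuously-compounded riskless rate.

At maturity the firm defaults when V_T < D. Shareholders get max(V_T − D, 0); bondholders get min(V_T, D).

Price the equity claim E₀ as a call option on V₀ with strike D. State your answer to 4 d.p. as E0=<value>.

d₁ = [ln(V₀/D) + (r + σ²/2)T] / (σ√T)
   = [ln(431.8191/214.2504) + (0.0267 + 0.5·0.4848²)·2.3648] / (0.4848·√2.3648)
   = [0.700861 + 0.341041] / 0.745521 = 1.397549
d₂ = d₁ − σ√T = 1.397549 − 0.745521 = 0.652028
N(d₁) = 0.918876,  N(d₂) = 0.742809,  e^(−rT) = 0.938812
E₀ = V₀·N(d₁) − D·e^(−rT)·N(d₂)
   = 431.8191·0.918876 − 214.2504·0.938812·0.742809 = 247.378983

E0=247.3790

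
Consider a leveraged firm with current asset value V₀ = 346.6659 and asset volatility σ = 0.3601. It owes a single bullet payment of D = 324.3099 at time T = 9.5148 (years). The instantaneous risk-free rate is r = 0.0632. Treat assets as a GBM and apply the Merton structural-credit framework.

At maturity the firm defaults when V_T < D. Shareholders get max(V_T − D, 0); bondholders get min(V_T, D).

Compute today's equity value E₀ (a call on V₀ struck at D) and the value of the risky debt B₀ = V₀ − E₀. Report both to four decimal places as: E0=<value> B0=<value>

E0=211.6544 B0=135.0115

d₁ = [ln(V₀/D) + (r + σ²/2)T] / (σ√T)
   = [ln(346.6659/324.3099) + (0.0632 + 0.5·0.3601²)·9.5148] / (0.3601·√9.5148)
   = [0.066662 + 1.218237] / 1.110767 = 1.156767
d₂ = d₁ − σ√T = 1.156767 − 1.110767 = 0.046000
N(d₁) = 0.876316,  N(d₂) = 0.518345,  e^(−rT) = 0.548079
E₀ = V₀·N(d₁) − D·e^(−rT)·N(d₂)
   = 346.6659·0.876316 − 324.3099·0.548079·0.518345 = 211.654425
B₀ = V₀ − E₀ = 346.6659 − 211.654425 = 135.011475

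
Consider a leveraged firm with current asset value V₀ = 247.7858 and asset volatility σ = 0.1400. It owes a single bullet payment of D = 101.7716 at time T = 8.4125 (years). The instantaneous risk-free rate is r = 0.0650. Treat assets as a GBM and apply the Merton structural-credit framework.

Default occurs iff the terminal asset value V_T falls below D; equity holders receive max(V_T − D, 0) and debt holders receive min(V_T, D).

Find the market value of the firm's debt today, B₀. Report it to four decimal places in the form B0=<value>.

B0=58.9021

d₁ = [ln(V₀/D) + (r + σ²/2)T] / (σ√T)
   = [ln(247.7858/101.7716) + (0.0650 + 0.5·0.1400²)·8.4125] / (0.1400·√8.4125)
   = [0.889834 + 0.629255] / 0.406060 = 3.741041
d₂ = d₁ − σ√T = 3.741041 − 0.406060 = 3.334981
N(d₁) = 0.999908,  N(d₂) = 0.999573,  e^(−rT) = 0.578792
E₀ = V₀·N(d₁) − D·e^(−rT)·N(d₂)
   = 247.7858·0.999908 − 101.7716·0.578792·0.999573 = 188.883655
B₀ = V₀ − E₀ = 247.7858 − 188.883655 = 58.902145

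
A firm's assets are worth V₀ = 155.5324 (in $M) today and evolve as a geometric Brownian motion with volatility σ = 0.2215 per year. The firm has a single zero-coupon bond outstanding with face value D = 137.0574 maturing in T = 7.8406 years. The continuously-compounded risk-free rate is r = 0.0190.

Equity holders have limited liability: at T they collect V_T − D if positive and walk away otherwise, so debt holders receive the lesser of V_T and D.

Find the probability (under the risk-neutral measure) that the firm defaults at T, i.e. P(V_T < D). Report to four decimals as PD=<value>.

d₁ = [ln(V₀/D) + (r + σ²/2)T] / (σ√T)
   = [ln(155.5324/137.0574) + (0.0190 + 0.5·0.2215²)·7.8406] / (0.2215·√7.8406)
   = [0.126454 + 0.341310] / 0.620224 = 0.754187
d₂ = d₁ − σ√T = 0.754187 − 0.620224 = 0.133963
risk-neutral PD = N(−d₂) = N(-0.133963) = 0.446716

PD=0.4467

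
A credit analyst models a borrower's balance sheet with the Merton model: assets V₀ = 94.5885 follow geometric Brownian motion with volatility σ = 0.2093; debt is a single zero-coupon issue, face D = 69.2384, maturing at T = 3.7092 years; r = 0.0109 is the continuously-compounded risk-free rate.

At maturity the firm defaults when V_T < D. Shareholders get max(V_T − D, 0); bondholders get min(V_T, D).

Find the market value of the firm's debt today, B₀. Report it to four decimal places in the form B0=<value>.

d₁ = [ln(V₀/D) + (r + σ²/2)T] / (σ√T)
   = [ln(94.5885/69.2384) + (0.0109 + 0.5·0.2093²)·3.7092] / (0.2093·√3.7092)
   = [0.311980 + 0.121674] / 0.403097 = 1.075806
d₂ = d₁ − σ√T = 1.075806 − 0.403097 = 0.672709
N(d₁) = 0.858993,  N(d₂) = 0.749434,  e^(−rT) = 0.960376
E₀ = V₀·N(d₁) − D·e^(−rT)·N(d₂)
   = 94.5885·0.858993 − 69.2384·0.960376·0.749434 = 31.417325
B₀ = V₀ − E₀ = 94.5885 − 31.417325 = 63.171175

B0=63.1712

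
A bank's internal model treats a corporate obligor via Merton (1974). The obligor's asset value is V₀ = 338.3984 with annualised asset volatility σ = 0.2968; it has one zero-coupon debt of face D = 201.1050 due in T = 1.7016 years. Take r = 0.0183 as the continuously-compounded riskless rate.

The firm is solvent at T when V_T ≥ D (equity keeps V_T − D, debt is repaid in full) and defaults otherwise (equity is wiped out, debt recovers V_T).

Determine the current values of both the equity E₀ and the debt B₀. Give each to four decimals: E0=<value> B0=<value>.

E0=146.8669 B0=191.5315

d₁ = [ln(V₀/D) + (r + σ²/2)T] / (σ√T)
   = [ln(338.3984/201.1050) + (0.0183 + 0.5·0.2968²)·1.7016] / (0.2968·√1.7016)
   = [0.520397 + 0.106086] / 0.387162 = 1.618143
d₂ = d₁ − σ√T = 1.618143 − 0.387162 = 1.230981
N(d₁) = 0.947184,  N(d₂) = 0.890835,  e^(−rT) = 0.969341
E₀ = V₀·N(d₁) − D·e^(−rT)·N(d₂)
   = 338.3984·0.947184 − 201.1050·0.969341·0.890835 = 146.866890
B₀ = V₀ − E₀ = 338.3984 − 146.866890 = 191.531510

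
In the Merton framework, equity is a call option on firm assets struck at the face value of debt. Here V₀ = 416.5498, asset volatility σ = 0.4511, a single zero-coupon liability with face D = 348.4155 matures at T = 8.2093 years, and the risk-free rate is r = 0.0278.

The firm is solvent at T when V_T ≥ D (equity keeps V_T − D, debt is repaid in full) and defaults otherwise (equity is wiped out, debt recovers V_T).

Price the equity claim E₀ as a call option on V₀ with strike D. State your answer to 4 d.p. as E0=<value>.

E0=243.8071

d₁ = [ln(V₀/D) + (r + σ²/2)T] / (σ√T)
   = [ln(416.5498/348.4155) + (0.0278 + 0.5·0.4511²)·8.2093] / (0.4511·√8.2093)
   = [0.178610 + 1.063479] / 1.292486 = 0.961008
d₂ = d₁ − σ√T = 0.961008 − 1.292486 = -0.331479
N(d₁) = 0.831726,  N(d₂) = 0.370142,  e^(−rT) = 0.795950
E₀ = V₀·N(d₁) − D·e^(−rT)·N(d₂)
   = 416.5498·0.831726 − 348.4155·0.795950·0.370142 = 243.807053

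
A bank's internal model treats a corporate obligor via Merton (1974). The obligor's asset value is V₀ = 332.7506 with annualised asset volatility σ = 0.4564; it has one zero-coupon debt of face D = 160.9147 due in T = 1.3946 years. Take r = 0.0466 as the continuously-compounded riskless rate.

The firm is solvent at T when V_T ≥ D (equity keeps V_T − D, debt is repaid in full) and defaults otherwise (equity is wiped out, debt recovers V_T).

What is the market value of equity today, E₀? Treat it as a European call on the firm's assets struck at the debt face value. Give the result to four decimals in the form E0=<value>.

E0=185.6630

d₁ = [ln(V₀/D) + (r + σ²/2)T] / (σ√T)
   = [ln(332.7506/160.9147) + (0.0466 + 0.5·0.4564²)·1.3946] / (0.4564·√1.3946)
   = [0.726519 + 0.210237] / 0.538977 = 1.738024
d₂ = d₁ − σ√T = 1.738024 − 0.538977 = 1.199047
N(d₁) = 0.958897,  N(d₂) = 0.884745,  e^(−rT) = 0.937078
E₀ = V₀·N(d₁) − D·e^(−rT)·N(d₂)
   = 332.7506·0.958897 − 160.9147·0.937078·0.884745 = 185.663019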